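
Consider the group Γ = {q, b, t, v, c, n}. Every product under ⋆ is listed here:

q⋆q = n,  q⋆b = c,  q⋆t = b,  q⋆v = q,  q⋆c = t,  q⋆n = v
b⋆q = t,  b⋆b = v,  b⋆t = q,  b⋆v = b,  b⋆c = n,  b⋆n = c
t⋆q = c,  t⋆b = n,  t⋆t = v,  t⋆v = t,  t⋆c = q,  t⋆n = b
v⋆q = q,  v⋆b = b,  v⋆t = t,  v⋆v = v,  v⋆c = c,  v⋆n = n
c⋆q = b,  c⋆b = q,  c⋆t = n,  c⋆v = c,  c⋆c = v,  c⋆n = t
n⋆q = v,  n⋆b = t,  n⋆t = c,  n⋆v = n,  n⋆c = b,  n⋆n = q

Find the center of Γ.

An element z is central iff its row equals its column in the table.
For n: n ⋆ c = b ≠ t = c ⋆ n, so n ∉ Z.
Checking each element this way leaves Z(Γ) = {v}.

{v}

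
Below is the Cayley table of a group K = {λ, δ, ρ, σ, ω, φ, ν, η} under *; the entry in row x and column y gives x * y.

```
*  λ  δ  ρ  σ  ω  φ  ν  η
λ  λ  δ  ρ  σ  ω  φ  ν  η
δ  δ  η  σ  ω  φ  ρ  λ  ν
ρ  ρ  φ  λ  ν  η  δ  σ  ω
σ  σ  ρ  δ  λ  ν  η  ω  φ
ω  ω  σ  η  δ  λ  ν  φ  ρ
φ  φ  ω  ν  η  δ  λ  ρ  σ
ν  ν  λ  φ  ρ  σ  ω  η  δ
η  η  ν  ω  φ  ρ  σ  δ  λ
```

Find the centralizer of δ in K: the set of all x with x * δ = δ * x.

Compare row δ with column δ entry by entry.
η * δ = ν = δ * η, so η commutes with δ.
φ * δ = ω but δ * φ = ρ, so φ does not.
Collecting the elements that commute with δ: C(δ) = {δ, η, λ, ν}.
(Structurally, K here is isomorphic to the dihedral group D_4.)

{δ, η, λ, ν}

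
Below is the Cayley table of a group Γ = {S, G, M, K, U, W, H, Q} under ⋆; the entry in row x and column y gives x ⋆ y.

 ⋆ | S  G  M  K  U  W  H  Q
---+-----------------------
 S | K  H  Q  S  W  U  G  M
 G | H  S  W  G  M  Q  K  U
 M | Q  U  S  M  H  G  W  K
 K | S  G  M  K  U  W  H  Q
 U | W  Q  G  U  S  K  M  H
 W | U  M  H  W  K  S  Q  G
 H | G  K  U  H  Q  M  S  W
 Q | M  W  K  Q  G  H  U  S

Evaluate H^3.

G

H^1 = H
H^2 = H ⋆ H = S
H^3 = S ⋆ H = G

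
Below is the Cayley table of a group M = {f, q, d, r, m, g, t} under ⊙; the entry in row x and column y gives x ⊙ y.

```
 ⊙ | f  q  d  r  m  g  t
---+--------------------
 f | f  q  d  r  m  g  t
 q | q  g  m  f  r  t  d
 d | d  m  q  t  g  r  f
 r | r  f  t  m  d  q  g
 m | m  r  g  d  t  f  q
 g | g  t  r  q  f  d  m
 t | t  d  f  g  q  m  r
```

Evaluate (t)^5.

t^1 = t
t^2 = t ⊙ t = r
t^3 = r ⊙ t = g
t^4 = g ⊙ t = m
t^5 = m ⊙ t = q

q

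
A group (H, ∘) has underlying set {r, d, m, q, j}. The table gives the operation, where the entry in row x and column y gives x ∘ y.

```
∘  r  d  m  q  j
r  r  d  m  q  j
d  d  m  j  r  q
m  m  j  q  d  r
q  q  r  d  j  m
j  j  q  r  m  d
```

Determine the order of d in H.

5

The identity element is r (its row matches the header).
d^1 = d
d^2 = d ∘ d = m
d^3 = m ∘ d = j
d^4 = j ∘ d = q
d^5 = q ∘ d = r
The first power of d equal to the identity is d^5, so ord(d) = 5.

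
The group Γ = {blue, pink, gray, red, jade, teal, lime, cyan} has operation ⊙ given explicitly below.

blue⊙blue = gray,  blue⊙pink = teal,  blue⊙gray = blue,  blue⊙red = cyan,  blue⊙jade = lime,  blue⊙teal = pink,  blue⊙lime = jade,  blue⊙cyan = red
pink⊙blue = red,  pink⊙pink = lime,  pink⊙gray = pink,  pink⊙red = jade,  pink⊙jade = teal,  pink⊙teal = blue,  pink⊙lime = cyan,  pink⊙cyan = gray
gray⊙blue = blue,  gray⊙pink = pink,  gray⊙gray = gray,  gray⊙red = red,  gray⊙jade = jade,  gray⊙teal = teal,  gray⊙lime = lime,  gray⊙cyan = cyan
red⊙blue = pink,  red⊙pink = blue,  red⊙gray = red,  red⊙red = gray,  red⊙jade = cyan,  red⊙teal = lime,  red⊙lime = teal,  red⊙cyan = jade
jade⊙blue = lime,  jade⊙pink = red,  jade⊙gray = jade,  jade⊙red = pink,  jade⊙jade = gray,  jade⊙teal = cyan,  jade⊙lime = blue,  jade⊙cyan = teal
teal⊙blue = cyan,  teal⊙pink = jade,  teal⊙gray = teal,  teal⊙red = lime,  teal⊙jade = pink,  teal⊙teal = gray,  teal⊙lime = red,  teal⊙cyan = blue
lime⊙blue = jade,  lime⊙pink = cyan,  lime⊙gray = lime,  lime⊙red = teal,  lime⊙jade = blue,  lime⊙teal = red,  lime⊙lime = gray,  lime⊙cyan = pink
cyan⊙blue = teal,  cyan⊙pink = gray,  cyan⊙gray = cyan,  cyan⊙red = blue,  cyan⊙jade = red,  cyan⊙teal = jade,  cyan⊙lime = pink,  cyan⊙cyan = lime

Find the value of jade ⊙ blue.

lime

Read row jade, column blue: jade ⊙ blue = lime.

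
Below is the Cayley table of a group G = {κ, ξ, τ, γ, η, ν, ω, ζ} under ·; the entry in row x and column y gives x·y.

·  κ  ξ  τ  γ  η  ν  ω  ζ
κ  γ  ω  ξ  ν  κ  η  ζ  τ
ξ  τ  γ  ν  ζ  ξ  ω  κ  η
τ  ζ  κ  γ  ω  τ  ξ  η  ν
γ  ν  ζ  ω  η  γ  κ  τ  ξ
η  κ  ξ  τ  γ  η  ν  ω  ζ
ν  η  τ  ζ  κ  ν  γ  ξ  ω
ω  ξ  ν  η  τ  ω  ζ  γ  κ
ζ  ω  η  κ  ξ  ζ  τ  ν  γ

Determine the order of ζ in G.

The identity element is η (its row matches the header).
ζ^1 = ζ
ζ^2 = ζ·ζ = γ
ζ^3 = γ·ζ = ξ
ζ^4 = ξ·ζ = η
The first power of ζ equal to the identity is ζ^4, so ord(ζ) = 4.

4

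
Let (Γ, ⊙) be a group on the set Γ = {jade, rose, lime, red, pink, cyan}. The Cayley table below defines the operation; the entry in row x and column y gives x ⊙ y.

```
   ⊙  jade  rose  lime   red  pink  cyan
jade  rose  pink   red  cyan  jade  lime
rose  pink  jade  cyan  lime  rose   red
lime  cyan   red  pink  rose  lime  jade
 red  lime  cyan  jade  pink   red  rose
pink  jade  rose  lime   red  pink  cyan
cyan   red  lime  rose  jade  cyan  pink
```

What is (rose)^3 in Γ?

pink

rose^1 = rose
rose^2 = rose ⊙ rose = jade
rose^3 = jade ⊙ rose = pink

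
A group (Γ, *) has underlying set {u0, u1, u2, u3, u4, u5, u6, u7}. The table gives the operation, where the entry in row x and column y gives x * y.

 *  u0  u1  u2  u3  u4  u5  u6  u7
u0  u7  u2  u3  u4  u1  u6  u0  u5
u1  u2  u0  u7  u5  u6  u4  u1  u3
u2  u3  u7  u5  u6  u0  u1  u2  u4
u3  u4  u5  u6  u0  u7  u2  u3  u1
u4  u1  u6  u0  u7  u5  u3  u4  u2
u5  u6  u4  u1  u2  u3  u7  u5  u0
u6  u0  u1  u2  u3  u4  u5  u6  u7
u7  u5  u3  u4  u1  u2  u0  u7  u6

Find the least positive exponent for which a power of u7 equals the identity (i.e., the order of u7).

2

The identity element is u6 (its row matches the header).
u7^1 = u7
u7^2 = u7 * u7 = u6
The first power of u7 equal to the identity is u7^2, so ord(u7) = 2.
(Structurally, Γ here is isomorphic to the cyclic group Z_8.)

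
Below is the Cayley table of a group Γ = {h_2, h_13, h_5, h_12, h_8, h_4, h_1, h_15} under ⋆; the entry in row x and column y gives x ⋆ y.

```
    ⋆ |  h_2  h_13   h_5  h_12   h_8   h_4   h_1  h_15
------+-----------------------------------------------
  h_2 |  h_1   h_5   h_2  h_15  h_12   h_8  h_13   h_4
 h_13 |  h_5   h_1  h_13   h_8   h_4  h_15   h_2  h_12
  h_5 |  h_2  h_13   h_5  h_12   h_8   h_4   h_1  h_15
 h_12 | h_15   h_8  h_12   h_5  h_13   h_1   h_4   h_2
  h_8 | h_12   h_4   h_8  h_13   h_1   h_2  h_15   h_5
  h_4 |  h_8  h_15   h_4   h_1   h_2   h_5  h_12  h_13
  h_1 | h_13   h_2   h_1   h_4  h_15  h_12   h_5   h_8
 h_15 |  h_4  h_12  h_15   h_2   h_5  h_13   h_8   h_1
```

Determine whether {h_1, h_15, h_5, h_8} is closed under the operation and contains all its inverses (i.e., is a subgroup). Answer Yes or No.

{h_1, h_15, h_5, h_8} contains the identity h_5.
Checking products: every product of two elements of {h_1, h_15, h_5, h_8} (read from the table) lies in {h_1, h_15, h_5, h_8}, so the set is closed.
In a finite group, a nonempty closed subset is a subgroup. So {h_1, h_15, h_5, h_8} ≤ Γ.

Yes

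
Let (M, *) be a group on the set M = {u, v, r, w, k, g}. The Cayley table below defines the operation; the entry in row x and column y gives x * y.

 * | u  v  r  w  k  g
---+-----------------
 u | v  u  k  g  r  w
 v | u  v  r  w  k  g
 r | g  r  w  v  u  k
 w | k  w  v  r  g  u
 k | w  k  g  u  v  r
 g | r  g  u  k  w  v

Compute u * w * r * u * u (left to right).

u * w = g
g * r = u
u * u = v
v * u = u

u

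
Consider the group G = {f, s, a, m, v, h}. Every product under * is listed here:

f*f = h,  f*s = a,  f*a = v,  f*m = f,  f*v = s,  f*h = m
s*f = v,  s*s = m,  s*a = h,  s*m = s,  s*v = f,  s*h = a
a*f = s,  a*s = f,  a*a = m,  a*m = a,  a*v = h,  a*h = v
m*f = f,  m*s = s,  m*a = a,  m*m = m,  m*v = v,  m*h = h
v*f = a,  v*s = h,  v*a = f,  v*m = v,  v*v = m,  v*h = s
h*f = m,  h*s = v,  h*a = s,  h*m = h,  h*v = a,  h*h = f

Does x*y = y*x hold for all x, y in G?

No

f*a = v but a*f = s.
Since f and a do not commute, G is not abelian.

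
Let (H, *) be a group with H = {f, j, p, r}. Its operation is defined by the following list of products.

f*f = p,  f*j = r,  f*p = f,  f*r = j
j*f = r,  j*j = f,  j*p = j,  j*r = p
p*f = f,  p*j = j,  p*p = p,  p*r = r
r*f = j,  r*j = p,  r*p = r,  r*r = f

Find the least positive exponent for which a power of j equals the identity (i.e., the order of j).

4

The identity element is p (its row matches the header).
j^1 = j
j^2 = j * j = f
j^3 = f * j = r
j^4 = r * j = p
The first power of j equal to the identity is j^4, so ord(j) = 4.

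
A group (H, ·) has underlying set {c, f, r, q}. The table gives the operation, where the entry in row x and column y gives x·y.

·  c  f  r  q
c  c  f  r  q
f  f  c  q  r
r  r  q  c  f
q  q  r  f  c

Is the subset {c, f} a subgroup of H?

Yes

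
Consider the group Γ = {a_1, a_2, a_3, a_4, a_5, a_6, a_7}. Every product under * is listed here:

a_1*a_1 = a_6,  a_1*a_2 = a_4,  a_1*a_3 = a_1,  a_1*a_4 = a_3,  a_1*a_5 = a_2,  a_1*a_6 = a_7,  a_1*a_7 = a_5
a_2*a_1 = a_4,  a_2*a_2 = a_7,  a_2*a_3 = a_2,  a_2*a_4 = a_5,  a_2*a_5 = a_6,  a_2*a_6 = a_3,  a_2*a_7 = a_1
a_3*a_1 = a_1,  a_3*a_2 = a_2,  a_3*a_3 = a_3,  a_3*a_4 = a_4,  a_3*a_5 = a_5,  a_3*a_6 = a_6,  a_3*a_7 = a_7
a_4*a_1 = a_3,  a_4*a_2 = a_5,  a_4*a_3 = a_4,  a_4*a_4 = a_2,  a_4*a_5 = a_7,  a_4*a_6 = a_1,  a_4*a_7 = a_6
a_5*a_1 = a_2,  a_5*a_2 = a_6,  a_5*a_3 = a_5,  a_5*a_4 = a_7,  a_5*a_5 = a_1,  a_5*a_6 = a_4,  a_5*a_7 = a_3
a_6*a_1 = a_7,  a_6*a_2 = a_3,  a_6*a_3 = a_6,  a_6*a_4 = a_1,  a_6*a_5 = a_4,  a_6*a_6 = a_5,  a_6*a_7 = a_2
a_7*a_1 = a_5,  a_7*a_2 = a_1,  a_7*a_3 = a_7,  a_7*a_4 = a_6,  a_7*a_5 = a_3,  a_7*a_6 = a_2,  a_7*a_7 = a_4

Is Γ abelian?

Check whether the table is symmetric across its main diagonal.
Every entry (row x, col y) equals the entry (row y, col x), so Γ is abelian.

Yes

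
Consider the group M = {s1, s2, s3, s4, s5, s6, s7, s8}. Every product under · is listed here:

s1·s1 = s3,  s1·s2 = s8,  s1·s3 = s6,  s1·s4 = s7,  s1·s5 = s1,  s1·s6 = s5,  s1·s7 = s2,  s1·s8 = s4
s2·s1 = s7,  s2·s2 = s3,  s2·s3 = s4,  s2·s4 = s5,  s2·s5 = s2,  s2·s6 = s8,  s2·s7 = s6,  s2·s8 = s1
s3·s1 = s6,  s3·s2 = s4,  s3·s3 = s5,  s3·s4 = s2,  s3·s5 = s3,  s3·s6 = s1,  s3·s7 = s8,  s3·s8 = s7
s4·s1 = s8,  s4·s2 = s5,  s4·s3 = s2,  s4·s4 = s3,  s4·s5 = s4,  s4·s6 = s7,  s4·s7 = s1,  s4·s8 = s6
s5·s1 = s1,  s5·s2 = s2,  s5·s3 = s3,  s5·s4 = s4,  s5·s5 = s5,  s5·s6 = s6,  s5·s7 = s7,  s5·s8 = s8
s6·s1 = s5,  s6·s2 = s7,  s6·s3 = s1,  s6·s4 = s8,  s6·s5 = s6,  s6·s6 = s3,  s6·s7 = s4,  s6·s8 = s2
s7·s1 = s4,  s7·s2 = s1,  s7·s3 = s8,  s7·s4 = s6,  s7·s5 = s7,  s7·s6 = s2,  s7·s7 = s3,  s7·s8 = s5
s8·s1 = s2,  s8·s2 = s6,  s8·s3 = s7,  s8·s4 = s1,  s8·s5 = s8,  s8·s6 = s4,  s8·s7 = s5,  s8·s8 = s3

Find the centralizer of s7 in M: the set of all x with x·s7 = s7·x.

Compare row s7 with column s7 entry by entry.
s3·s7 = s8 = s7·s3, so s3 commutes with s7.
s2·s7 = s6 but s7·s2 = s1, so s2 does not.
Collecting the elements that commute with s7: C(s7) = {s3, s5, s7, s8}.
(Structurally, M here is isomorphic to the quaternion group Q_8.)

{s3, s5, s7, s8}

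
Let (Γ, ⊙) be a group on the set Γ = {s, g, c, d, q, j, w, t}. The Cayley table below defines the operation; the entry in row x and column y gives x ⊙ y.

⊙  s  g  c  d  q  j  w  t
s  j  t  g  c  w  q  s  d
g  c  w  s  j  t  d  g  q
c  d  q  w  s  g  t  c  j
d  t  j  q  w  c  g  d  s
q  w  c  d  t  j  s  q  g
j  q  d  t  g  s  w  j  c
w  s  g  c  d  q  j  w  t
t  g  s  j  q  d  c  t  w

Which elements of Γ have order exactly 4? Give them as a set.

Identity is w. Compute the order of each non-identity element by repeated multiplication:
  s: s → j → q → w  (order 4)
  g: g → w  (order 2)
  c: c → w  (order 2)
  d: d → w  (order 2)
  q: q → j → s → w  (order 4)
  j: j → w  (order 2)
  t: t → w  (order 2)
Elements of order 4: {q, s}.
(Structurally, Γ here is isomorphic to the dihedral group D_4.)

{q, s}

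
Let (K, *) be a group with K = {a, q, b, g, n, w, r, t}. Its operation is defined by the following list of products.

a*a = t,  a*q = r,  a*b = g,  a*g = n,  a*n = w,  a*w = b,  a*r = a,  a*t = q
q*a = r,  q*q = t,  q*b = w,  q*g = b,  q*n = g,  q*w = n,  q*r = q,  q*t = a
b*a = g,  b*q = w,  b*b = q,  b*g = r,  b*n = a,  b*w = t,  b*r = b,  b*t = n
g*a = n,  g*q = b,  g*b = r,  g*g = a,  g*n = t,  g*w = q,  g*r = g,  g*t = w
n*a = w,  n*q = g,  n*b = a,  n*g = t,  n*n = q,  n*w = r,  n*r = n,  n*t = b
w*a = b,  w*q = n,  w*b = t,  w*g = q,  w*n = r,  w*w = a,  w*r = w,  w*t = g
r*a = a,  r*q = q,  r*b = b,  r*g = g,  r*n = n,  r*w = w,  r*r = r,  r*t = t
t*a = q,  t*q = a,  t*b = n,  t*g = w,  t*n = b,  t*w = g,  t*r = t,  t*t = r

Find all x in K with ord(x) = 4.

Identity is r. Compute the order of each non-identity element by repeated multiplication:
  a: a → t → q → r  (order 4)
  q: q → t → a → r  (order 4)
  b: b → q → w → t → n → a → g → r  (order 8)
  g: g → a → n → t → w → q → b → r  (order 8)
  n: n → q → g → t → b → a → w → r  (order 8)
  w: w → a → b → t → g → q → n → r  (order 8)
  t: t → r  (order 2)
Elements of order 4: {a, q}.

{a, q}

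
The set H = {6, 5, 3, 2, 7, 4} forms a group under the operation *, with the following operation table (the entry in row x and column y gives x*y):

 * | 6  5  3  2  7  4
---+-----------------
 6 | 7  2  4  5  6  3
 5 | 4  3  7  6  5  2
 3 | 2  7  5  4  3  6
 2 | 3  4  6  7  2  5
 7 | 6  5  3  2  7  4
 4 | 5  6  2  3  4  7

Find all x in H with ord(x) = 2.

Identity is 7. Compute the order of each non-identity element by repeated multiplication:
  6: 6 → 7  (order 2)
  5: 5 → 3 → 7  (order 3)
  3: 3 → 5 → 7  (order 3)
  2: 2 → 7  (order 2)
  4: 4 → 7  (order 2)
Elements of order 2: {2, 4, 6}.

{2, 4, 6}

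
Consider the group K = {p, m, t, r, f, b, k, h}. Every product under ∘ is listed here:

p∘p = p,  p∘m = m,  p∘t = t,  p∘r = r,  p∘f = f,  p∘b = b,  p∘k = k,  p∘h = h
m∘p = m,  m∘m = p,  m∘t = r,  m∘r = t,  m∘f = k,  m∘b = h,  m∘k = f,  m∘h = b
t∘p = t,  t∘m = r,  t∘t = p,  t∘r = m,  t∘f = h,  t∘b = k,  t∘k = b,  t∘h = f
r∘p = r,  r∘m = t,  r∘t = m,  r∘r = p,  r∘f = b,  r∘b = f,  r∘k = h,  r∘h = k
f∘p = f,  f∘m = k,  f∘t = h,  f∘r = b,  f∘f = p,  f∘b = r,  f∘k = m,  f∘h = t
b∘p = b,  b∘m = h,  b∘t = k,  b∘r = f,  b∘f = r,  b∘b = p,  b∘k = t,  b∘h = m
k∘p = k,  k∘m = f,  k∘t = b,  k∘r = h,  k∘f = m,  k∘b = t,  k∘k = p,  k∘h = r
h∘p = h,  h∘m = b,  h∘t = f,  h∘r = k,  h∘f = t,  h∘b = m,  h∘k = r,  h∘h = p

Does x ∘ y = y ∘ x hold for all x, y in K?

Check whether the table is symmetric across its main diagonal.
Every entry (row x, col y) equals the entry (row y, col x), so K is abelian.

Yes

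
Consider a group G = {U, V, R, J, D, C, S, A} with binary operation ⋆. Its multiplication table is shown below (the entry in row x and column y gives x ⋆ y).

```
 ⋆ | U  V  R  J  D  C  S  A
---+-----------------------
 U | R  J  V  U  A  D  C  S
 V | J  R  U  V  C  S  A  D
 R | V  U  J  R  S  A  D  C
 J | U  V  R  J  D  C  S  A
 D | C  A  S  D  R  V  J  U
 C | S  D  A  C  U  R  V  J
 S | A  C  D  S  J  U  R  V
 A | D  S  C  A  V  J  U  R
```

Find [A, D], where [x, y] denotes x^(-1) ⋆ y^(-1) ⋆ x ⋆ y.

Identity is J; from the table A^(-1) = C and D^(-1) = S.
C ⋆ S = V
V ⋆ A = D
D ⋆ D = R

R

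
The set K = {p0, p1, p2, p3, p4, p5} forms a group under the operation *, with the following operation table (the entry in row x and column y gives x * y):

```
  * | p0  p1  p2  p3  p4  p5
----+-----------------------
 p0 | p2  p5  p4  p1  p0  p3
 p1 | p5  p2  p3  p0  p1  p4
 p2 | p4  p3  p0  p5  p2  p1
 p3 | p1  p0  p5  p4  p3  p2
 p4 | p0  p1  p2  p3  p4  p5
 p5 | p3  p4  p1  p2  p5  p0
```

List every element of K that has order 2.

Identity is p4. Compute the order of each non-identity element by repeated multiplication:
  p0: p0 → p2 → p4  (order 3)
  p1: p1 → p2 → p3 → p0 → p5 → p4  (order 6)
  p2: p2 → p0 → p4  (order 3)
  p3: p3 → p4  (order 2)
  p5: p5 → p0 → p3 → p2 → p1 → p4  (order 6)
Elements of order 2: {p3}.

{p3}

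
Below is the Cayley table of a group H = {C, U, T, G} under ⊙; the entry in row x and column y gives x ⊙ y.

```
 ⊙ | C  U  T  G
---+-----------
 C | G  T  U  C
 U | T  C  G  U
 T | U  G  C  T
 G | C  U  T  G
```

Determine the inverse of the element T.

First locate the identity: row G matches the header, so G is the identity.
Scan row T for G: T ⊙ U = G. Hence T^(-1) = U.

U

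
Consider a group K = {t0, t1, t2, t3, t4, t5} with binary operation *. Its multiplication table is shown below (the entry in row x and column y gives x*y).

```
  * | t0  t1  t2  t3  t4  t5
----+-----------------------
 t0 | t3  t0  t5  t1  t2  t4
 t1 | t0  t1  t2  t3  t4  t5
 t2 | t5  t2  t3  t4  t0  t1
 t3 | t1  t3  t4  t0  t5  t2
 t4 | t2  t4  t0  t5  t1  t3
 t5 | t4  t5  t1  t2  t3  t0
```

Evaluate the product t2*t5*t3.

t3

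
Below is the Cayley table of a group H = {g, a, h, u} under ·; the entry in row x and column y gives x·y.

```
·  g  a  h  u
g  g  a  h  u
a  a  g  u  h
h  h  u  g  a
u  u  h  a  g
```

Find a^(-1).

a

First locate the identity: row g matches the header, so g is the identity.
Scan row a for g: a·a = g. Hence a^(-1) = a.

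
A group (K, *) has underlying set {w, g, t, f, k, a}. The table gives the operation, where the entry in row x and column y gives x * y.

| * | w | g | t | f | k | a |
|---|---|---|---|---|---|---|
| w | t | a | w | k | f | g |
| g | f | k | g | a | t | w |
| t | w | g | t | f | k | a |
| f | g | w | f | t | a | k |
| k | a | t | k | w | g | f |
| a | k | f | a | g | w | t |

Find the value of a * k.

w

Read row a, column k: a * k = w.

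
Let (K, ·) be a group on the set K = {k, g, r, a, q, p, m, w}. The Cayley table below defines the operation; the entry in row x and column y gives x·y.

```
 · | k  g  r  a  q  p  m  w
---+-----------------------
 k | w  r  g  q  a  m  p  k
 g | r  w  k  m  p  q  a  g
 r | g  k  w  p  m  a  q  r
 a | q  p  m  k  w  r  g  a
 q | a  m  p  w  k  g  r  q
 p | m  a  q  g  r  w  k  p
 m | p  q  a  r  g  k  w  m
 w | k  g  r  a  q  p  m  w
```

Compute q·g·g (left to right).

q·g = m
m·g = q

q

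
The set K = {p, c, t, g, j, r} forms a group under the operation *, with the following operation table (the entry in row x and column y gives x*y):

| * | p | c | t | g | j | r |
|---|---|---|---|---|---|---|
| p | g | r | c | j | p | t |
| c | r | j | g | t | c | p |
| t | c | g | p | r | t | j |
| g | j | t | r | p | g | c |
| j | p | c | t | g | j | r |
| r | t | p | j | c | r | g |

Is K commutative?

Yes

Check whether the table is symmetric across its main diagonal.
Every entry (row x, col y) equals the entry (row y, col x), so K is abelian.
(In fact K ≅ the cyclic group Z_6.)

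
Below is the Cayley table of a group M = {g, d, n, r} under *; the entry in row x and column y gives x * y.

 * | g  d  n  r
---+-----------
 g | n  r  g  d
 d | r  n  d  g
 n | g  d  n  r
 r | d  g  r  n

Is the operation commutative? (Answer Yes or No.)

Yes

Check whether the table is symmetric across its main diagonal.
Every entry (row x, col y) equals the entry (row y, col x), so M is abelian.
(In fact M ≅ the Klein four-group V_4.)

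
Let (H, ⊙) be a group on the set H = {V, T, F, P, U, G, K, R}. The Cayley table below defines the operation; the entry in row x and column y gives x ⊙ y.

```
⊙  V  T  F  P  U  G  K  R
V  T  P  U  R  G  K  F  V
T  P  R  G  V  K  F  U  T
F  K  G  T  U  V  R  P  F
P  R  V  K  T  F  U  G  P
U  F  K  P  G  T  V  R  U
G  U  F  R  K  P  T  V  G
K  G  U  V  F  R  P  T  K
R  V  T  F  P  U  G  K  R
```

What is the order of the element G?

The identity element is R (its row matches the header).
G^1 = G
G^2 = G ⊙ G = T
G^3 = T ⊙ G = F
G^4 = F ⊙ G = R
The first power of G equal to the identity is G^4, so ord(G) = 4.
(Structurally, H here is isomorphic to the quaternion group Q_8.)

4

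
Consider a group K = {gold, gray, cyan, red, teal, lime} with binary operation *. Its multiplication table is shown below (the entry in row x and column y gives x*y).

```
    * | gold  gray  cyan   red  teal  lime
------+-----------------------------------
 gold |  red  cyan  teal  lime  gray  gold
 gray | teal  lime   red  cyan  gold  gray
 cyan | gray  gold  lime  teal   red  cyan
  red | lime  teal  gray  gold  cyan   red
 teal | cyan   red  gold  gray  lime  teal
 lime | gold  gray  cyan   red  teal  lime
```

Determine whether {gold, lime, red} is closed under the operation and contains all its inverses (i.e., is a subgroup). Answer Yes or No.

{gold, lime, red} contains the identity lime.
Checking products: every product of two elements of {gold, lime, red} (read from the table) lies in {gold, lime, red}, so the set is closed.
In a finite group, a nonempty closed subset is a subgroup. So {gold, lime, red} ≤ K.

Yes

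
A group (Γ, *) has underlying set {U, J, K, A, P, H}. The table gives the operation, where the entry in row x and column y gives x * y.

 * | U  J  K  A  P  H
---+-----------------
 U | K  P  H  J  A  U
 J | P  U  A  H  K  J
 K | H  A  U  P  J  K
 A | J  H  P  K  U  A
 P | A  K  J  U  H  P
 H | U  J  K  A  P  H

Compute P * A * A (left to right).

P * A = U
U * A = J

J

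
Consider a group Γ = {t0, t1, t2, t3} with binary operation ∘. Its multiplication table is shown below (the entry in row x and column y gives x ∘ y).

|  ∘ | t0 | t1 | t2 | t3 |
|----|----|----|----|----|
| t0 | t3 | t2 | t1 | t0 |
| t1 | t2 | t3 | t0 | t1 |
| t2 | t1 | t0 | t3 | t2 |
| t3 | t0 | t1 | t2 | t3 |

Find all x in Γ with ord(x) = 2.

{t0, t1, t2}

Identity is t3. Compute the order of each non-identity element by repeated multiplication:
  t0: t0 → t3  (order 2)
  t1: t1 → t3  (order 2)
  t2: t2 → t3  (order 2)
Elements of order 2: {t0, t1, t2}.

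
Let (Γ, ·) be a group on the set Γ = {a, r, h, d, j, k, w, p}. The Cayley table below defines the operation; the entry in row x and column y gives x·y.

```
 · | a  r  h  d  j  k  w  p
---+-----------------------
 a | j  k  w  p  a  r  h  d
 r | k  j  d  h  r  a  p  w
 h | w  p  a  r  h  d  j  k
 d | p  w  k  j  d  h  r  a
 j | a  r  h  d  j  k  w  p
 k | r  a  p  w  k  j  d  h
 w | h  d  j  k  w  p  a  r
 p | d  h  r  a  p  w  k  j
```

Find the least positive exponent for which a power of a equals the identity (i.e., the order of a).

2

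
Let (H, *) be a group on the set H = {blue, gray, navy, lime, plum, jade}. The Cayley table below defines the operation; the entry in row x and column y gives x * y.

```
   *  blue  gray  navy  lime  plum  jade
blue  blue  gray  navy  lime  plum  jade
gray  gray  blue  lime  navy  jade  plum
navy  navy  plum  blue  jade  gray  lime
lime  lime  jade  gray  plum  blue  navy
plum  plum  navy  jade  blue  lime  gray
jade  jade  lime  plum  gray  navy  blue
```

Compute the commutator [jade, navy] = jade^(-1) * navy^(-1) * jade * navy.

lime

Identity is blue; from the table jade^(-1) = jade and navy^(-1) = navy.
jade * navy = plum
plum * jade = gray
gray * navy = lime
(Structurally, H here is isomorphic to the symmetric group S_3.)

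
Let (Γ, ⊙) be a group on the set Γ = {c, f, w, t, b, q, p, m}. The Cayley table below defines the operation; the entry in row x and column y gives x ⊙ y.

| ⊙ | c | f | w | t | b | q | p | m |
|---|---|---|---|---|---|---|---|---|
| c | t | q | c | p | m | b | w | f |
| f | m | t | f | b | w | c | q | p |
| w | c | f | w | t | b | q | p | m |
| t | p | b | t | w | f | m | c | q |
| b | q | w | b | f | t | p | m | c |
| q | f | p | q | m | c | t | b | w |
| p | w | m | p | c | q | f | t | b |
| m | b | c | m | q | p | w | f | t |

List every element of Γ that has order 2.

Identity is w. Compute the order of each non-identity element by repeated multiplication:
  c: c → t → p → w  (order 4)
  f: f → t → b → w  (order 4)
  t: t → w  (order 2)
  b: b → t → f → w  (order 4)
  q: q → t → m → w  (order 4)
  p: p → t → c → w  (order 4)
  m: m → t → q → w  (order 4)
Elements of order 2: {t}.

{t}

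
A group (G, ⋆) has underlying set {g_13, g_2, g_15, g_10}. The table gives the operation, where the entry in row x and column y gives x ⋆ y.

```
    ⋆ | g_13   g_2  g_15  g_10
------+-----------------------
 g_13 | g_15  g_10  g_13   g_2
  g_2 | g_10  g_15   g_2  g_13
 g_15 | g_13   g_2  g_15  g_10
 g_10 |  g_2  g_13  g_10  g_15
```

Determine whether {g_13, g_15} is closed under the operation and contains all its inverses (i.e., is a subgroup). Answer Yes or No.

{g_13, g_15} contains the identity g_15.
Checking products: every product of two elements of {g_13, g_15} (read from the table) lies in {g_13, g_15}, so the set is closed.
In a finite group, a nonempty closed subset is a subgroup. So {g_13, g_15} ≤ G.

Yes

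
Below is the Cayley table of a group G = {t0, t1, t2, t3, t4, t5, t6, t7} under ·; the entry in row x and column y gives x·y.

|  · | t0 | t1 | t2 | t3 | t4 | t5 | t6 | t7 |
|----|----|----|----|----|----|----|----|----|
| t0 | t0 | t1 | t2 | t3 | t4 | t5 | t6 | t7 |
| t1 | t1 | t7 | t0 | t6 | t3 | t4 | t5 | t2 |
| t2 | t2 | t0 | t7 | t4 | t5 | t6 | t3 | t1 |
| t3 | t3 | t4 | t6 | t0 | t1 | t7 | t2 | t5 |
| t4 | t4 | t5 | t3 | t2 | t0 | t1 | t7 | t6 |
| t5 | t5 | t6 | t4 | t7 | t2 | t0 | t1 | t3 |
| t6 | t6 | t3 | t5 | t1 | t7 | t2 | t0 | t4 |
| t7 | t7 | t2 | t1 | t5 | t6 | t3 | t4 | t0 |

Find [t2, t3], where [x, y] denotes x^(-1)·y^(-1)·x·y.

Identity is t0; from the table t2^(-1) = t1 and t3^(-1) = t3.
t1·t3 = t6
t6·t2 = t5
t5·t3 = t7
(Structurally, G here is isomorphic to the dihedral group D_4.)

t7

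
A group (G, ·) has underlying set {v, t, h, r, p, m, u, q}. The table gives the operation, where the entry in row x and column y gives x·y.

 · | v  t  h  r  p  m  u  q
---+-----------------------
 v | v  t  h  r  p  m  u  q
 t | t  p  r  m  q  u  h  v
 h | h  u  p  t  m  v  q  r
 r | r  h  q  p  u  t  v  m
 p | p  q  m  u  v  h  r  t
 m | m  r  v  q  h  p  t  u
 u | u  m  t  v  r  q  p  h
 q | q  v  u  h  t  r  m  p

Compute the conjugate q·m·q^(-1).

The identity is v. In row q, the entry v sits in column t, so q^(-1) = t.
q·m = r
r·t = h
(Structurally, G here is isomorphic to the quaternion group Q_8.)

h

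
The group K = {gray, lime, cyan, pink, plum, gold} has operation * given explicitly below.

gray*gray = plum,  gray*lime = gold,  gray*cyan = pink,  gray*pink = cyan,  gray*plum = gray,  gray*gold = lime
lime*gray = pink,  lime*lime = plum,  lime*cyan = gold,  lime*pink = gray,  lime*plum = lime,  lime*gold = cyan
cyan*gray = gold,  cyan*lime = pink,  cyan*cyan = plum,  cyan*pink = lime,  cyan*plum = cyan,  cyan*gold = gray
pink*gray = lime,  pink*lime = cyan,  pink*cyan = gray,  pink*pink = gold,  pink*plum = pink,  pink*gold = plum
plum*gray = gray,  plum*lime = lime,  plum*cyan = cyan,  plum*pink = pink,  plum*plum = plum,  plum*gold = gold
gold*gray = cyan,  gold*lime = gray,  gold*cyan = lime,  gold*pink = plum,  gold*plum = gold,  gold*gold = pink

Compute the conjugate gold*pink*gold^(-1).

The identity is plum. In row gold, the entry plum sits in column pink, so gold^(-1) = pink.
gold*pink = plum
plum*pink = pink
(Structurally, K here is isomorphic to the symmetric group S_3.)

pink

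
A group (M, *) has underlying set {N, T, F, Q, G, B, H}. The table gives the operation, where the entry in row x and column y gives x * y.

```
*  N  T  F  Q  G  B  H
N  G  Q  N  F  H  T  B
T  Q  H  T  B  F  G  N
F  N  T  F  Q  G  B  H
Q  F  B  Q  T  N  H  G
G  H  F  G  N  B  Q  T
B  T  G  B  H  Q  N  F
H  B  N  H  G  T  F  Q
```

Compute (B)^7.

F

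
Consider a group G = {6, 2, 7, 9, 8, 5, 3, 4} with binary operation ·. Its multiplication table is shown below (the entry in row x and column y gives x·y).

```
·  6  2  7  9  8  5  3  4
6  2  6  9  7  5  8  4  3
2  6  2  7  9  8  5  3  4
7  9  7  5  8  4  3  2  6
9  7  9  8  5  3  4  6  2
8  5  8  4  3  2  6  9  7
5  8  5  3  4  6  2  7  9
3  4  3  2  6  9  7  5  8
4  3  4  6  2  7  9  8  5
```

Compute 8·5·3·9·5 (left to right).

8·5 = 6
6·3 = 4
4·9 = 2
2·5 = 5

5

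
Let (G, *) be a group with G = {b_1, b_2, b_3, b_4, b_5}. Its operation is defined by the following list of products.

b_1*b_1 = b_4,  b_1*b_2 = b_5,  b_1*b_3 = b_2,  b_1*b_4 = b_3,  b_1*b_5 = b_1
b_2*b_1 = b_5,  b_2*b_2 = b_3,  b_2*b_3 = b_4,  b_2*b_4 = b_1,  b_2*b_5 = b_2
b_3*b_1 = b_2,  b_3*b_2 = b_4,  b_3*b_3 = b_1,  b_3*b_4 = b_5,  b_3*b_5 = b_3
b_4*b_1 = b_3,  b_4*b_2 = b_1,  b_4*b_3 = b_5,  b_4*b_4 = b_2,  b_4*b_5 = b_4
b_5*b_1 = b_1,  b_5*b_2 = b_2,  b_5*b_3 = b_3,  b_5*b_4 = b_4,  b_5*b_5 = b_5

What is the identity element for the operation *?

b_5

The identity e satisfies e*x = x for all x, so its row in the table reproduces the column headers.
Row b_5 reads: b_1, b_2, b_3, b_4, b_5 — exactly the header order. So b_5 is the identity.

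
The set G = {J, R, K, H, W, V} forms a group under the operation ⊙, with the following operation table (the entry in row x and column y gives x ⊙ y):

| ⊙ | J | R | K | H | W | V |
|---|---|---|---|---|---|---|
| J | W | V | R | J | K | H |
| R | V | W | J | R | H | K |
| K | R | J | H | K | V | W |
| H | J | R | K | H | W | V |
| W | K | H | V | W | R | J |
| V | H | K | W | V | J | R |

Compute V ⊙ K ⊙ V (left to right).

V ⊙ K = W
W ⊙ V = J

J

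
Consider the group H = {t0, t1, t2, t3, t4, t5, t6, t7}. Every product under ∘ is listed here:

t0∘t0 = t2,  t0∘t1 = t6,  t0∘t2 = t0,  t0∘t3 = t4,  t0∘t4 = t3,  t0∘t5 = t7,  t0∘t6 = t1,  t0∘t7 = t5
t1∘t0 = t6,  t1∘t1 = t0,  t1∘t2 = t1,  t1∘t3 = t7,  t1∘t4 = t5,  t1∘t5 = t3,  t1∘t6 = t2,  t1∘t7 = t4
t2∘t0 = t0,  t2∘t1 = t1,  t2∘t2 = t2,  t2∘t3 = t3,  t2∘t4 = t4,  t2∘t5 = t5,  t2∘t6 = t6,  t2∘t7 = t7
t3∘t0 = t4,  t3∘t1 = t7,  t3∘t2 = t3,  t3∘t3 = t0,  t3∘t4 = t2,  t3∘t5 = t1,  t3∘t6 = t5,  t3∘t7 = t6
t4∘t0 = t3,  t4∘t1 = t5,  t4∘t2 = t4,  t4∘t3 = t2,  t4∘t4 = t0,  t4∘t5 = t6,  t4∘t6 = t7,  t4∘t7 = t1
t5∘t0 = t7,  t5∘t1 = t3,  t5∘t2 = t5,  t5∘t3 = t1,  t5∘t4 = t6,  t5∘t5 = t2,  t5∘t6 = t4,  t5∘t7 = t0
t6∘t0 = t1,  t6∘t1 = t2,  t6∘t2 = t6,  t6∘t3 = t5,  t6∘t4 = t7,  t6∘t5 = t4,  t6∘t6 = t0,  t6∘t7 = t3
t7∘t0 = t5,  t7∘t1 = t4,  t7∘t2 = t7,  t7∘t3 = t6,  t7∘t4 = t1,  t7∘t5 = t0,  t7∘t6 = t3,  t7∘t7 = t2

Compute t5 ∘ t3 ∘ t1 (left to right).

t5 ∘ t3 = t1
t1 ∘ t1 = t0

t0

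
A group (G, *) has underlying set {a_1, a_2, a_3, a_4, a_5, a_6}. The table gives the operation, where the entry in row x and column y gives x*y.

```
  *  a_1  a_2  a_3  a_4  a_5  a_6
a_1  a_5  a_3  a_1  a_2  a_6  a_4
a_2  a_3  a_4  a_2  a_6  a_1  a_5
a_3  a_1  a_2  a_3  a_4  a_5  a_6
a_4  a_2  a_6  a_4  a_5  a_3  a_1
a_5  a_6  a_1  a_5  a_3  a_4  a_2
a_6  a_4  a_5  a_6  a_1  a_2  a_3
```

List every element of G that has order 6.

Identity is a_3. Compute the order of each non-identity element by repeated multiplication:
  a_1: a_1 → a_5 → a_6 → a_4 → a_2 → a_3  (order 6)
  a_2: a_2 → a_4 → a_6 → a_5 → a_1 → a_3  (order 6)
  a_4: a_4 → a_5 → a_3  (order 3)
  a_5: a_5 → a_4 → a_3  (order 3)
  a_6: a_6 → a_3  (order 2)
Elements of order 6: {a_1, a_2}.

{a_1, a_2}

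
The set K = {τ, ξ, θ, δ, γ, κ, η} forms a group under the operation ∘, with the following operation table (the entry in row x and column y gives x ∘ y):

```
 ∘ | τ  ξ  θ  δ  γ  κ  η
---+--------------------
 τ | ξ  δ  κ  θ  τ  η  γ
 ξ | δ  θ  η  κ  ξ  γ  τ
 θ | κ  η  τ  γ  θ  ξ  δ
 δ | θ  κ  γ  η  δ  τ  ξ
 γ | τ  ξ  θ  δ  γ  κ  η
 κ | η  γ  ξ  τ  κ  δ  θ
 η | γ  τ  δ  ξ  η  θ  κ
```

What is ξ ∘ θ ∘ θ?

δ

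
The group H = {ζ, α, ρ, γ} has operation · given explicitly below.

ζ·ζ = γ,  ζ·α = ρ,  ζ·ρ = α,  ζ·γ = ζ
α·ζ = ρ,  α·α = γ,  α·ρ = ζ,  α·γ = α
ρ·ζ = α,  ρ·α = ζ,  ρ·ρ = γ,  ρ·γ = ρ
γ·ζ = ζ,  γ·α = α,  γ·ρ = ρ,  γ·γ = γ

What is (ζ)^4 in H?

ζ^1 = ζ
ζ^2 = ζ·ζ = γ
ζ^3 = γ·ζ = ζ
ζ^4 = ζ·ζ = γ
(Structurally, H here is isomorphic to the Klein four-group V_4.)

γ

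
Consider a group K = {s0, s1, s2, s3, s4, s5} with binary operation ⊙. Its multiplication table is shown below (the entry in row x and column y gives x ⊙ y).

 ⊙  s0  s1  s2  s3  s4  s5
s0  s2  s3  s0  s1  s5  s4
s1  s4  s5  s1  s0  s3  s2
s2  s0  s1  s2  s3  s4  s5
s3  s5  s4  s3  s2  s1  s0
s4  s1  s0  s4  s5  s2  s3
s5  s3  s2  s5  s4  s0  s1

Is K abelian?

s5 ⊙ s3 = s4 but s3 ⊙ s5 = s0.
Since s5 and s3 do not commute, K is not abelian.

No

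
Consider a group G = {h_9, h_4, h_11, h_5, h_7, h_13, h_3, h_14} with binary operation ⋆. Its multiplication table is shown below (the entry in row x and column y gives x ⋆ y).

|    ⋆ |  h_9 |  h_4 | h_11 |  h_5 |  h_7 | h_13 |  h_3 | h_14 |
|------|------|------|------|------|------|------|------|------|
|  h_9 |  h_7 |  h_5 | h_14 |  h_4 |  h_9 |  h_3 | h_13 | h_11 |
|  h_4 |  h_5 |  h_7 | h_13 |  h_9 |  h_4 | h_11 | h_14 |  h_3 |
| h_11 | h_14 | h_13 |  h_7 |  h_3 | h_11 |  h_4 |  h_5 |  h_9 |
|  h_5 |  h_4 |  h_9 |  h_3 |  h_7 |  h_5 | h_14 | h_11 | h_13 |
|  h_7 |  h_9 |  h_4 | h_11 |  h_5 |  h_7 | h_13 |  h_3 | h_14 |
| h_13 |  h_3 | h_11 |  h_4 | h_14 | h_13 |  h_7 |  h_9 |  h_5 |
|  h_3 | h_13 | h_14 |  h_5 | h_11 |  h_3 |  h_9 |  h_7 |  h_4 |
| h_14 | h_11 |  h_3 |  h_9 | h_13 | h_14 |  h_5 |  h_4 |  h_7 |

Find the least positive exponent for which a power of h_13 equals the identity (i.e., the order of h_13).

The identity element is h_7 (its row matches the header).
h_13^1 = h_13
h_13^2 = h_13 ⋆ h_13 = h_7
The first power of h_13 equal to the identity is h_13^2, so ord(h_13) = 2.

2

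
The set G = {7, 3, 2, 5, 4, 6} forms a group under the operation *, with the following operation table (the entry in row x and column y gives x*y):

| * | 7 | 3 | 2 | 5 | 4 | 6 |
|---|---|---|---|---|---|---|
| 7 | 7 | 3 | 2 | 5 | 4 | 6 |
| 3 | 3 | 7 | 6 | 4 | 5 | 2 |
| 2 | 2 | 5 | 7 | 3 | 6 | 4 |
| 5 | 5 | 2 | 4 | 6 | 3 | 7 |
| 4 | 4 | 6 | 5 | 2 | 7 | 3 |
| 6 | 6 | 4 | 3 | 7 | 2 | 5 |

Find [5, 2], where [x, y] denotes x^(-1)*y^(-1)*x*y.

5

Identity is 7; from the table 5^(-1) = 6 and 2^(-1) = 2.
6*2 = 3
3*5 = 4
4*2 = 5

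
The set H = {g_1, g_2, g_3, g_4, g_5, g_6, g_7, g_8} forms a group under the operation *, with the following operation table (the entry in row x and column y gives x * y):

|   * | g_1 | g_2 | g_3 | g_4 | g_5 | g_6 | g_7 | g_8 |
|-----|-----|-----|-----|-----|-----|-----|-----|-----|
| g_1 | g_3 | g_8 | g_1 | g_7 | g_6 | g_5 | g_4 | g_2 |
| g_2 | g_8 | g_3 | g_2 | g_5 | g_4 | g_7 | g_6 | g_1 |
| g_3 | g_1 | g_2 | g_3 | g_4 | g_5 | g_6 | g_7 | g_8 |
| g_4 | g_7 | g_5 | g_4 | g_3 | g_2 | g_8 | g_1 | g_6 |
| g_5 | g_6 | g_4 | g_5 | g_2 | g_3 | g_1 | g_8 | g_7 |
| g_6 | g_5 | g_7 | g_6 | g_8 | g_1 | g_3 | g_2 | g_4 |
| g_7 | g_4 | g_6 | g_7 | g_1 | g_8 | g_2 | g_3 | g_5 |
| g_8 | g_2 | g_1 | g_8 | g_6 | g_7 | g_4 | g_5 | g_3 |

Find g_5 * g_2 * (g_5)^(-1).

The identity is g_3. In row g_5, the entry g_3 sits in column g_5, so g_5^(-1) = g_5.
g_5 * g_2 = g_4
g_4 * g_5 = g_2

g_2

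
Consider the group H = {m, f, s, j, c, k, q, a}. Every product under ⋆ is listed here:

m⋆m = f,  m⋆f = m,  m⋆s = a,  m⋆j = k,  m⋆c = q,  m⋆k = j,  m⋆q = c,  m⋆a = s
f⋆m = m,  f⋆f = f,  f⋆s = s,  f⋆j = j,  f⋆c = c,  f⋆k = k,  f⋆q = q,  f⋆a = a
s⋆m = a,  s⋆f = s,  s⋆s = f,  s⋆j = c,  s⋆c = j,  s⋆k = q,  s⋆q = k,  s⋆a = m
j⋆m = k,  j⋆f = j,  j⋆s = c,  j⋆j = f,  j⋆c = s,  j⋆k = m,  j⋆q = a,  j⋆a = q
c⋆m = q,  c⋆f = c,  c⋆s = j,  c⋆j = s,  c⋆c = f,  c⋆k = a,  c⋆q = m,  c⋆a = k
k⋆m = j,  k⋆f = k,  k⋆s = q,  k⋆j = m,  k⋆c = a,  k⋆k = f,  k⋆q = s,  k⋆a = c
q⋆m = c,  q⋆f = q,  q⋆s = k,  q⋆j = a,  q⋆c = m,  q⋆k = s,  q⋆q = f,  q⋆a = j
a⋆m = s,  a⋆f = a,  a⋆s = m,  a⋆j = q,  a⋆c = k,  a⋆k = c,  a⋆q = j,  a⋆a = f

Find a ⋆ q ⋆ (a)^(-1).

q

The identity is f. In row a, the entry f sits in column a, so a^(-1) = a.
a ⋆ q = j
j ⋆ a = q
(Structurally, H here is isomorphic to the elementary abelian group (Z_2)^3.)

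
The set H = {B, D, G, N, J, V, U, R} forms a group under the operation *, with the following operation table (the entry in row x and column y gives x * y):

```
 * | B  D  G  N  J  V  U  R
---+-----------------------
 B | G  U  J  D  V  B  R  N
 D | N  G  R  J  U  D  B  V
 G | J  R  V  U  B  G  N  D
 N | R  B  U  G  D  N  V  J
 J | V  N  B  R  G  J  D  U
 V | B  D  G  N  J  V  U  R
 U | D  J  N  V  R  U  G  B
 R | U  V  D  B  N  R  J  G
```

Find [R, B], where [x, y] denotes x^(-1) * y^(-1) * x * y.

G

Identity is V; from the table R^(-1) = D and B^(-1) = J.
D * J = U
U * R = B
B * B = G
(Structurally, H here is isomorphic to the quaternion group Q_8.)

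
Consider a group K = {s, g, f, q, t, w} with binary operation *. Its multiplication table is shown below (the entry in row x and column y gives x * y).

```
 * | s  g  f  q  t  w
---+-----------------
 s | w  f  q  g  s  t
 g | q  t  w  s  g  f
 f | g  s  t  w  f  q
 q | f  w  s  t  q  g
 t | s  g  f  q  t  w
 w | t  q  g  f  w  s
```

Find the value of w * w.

Read row w, column w: w * w = s.
(Structurally, K here is isomorphic to the symmetric group S_3.)

s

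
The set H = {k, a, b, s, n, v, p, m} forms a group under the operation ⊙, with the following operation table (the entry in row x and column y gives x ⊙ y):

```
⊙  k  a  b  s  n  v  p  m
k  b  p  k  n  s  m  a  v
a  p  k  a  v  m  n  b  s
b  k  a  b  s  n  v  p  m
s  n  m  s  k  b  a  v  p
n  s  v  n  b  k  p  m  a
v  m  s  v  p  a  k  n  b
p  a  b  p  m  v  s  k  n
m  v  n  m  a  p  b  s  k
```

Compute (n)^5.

n

n^1 = n
n^2 = n ⊙ n = k
n^3 = k ⊙ n = s
n^4 = s ⊙ n = b
n^5 = b ⊙ n = n
(Structurally, H here is isomorphic to the quaternion group Q_8.)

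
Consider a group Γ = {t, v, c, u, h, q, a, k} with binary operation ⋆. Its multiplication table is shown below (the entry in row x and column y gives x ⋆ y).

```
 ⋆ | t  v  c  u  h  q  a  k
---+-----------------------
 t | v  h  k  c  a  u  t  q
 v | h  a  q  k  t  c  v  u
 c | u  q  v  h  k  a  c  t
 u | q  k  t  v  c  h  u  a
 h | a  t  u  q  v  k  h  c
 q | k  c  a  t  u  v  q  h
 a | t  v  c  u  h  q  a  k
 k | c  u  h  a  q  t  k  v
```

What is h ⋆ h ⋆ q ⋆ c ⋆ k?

u

h ⋆ h = v
v ⋆ q = c
c ⋆ c = v
v ⋆ k = u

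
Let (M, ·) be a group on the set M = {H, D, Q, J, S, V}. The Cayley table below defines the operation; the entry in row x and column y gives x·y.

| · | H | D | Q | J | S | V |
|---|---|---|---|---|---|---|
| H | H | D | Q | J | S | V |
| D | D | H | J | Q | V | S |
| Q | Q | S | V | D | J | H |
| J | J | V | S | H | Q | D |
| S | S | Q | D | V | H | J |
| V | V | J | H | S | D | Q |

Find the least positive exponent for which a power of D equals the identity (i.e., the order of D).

The identity element is H (its row matches the header).
D^1 = D
D^2 = D·D = H
The first power of D equal to the identity is D^2, so ord(D) = 2.

2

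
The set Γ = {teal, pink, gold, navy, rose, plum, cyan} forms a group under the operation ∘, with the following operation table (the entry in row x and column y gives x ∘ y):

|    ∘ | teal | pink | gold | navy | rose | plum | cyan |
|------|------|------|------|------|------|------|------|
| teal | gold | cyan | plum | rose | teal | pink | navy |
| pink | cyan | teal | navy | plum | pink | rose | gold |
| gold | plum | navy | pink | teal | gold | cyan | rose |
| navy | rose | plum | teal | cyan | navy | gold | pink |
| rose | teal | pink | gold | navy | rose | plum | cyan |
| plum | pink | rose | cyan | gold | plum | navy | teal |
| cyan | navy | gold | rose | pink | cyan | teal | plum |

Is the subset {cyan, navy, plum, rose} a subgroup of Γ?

cyan ∘ navy = pink, which is not in {cyan, navy, plum, rose}.
The subset is not closed under ∘, so it is not a subgroup.

No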